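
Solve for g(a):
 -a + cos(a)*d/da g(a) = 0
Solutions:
 g(a) = C1 + Integral(a/cos(a), a)


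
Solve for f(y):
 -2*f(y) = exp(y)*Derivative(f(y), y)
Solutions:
 f(y) = C1*exp(2*exp(-y))


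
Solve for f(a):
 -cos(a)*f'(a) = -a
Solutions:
 f(a) = C1 + Integral(a/cos(a), a)


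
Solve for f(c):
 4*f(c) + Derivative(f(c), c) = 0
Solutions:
 f(c) = C1*exp(-4*c)


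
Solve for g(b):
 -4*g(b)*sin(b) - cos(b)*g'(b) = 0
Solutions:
 g(b) = C1*cos(b)^4


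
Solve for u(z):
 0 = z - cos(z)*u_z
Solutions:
 u(z) = C1 + Integral(z/cos(z), z)


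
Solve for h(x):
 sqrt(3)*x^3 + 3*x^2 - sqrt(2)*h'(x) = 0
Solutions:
 h(x) = C1 + sqrt(6)*x^4/8 + sqrt(2)*x^3/2


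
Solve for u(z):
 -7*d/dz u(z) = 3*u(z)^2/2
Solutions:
 u(z) = 14/(C1 + 3*z)


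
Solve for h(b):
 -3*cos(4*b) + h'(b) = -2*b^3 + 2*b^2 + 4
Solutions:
 h(b) = C1 - b^4/2 + 2*b^3/3 + 4*b + 3*sin(4*b)/4


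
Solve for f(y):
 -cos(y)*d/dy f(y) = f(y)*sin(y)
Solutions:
 f(y) = C1*cos(y)


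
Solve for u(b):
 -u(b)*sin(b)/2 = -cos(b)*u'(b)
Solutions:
 u(b) = C1/sqrt(cos(b))


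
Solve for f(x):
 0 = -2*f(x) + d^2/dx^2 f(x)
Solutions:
 f(x) = C1*exp(-sqrt(2)*x) + C2*exp(sqrt(2)*x)


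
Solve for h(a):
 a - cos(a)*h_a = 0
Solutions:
 h(a) = C1 + Integral(a/cos(a), a)


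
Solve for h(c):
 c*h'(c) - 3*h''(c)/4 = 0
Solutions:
 h(c) = C1 + C2*erfi(sqrt(6)*c/3)


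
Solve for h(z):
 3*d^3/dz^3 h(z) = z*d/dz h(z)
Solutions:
 h(z) = C1 + Integral(C2*airyai(3^(2/3)*z/3) + C3*airybi(3^(2/3)*z/3), z)


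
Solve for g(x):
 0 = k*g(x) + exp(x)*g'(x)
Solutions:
 g(x) = C1*exp(k*exp(-x))


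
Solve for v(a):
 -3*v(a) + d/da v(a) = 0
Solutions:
 v(a) = C1*exp(3*a)


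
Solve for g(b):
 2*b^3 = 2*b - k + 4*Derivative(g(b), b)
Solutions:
 g(b) = C1 + b^4/8 - b^2/4 + b*k/4


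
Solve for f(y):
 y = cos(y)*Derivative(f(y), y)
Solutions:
 f(y) = C1 + Integral(y/cos(y), y)


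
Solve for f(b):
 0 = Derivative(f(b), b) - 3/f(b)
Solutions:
 f(b) = -sqrt(C1 + 6*b)
 f(b) = sqrt(C1 + 6*b)


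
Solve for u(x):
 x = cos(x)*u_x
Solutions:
 u(x) = C1 + Integral(x/cos(x), x)


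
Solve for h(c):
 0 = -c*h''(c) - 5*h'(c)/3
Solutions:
 h(c) = C1 + C2/c^(2/3)


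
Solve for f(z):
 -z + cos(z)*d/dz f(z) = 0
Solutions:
 f(z) = C1 + Integral(z/cos(z), z)


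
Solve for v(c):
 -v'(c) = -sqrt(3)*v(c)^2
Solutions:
 v(c) = -1/(C1 + sqrt(3)*c)


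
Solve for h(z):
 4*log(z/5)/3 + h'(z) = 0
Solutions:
 h(z) = C1 - 4*z*log(z)/3 + 4*z/3 + 4*z*log(5)/3


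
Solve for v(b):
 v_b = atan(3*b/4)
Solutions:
 v(b) = C1 + b*atan(3*b/4) - 2*log(9*b^2 + 16)/3


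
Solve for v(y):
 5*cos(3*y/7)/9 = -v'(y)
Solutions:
 v(y) = C1 - 35*sin(3*y/7)/27


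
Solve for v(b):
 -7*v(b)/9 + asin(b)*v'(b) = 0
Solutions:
 v(b) = C1*exp(7*Integral(1/asin(b), b)/9)


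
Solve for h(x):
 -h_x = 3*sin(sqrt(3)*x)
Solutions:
 h(x) = C1 + sqrt(3)*cos(sqrt(3)*x)


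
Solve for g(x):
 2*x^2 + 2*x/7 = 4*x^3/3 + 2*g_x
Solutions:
 g(x) = C1 - x^4/6 + x^3/3 + x^2/14


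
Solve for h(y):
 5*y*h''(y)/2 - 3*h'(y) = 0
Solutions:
 h(y) = C1 + C2*y^(11/5)


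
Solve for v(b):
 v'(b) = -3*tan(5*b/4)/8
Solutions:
 v(b) = C1 + 3*log(cos(5*b/4))/10


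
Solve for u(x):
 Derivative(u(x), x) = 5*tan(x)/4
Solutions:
 u(x) = C1 - 5*log(cos(x))/4


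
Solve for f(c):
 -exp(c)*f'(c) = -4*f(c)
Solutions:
 f(c) = C1*exp(-4*exp(-c))


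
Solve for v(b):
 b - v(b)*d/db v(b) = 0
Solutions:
 v(b) = -sqrt(C1 + b^2)
 v(b) = sqrt(C1 + b^2)


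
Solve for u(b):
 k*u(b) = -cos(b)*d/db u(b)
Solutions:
 u(b) = C1*exp(k*(log(sin(b) - 1) - log(sin(b) + 1))/2)


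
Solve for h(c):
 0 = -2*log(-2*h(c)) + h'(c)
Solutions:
 -Integral(1/(log(-_y) + log(2)), (_y, h(c)))/2 = C1 - c


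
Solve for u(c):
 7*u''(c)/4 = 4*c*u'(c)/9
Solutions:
 u(c) = C1 + C2*erfi(2*sqrt(14)*c/21)


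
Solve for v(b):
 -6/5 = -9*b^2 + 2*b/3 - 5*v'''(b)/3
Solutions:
 v(b) = C1 + C2*b + C3*b^2 - 9*b^5/100 + b^4/60 + 3*b^3/25


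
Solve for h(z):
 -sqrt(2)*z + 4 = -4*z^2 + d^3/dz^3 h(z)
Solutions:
 h(z) = C1 + C2*z + C3*z^2 + z^5/15 - sqrt(2)*z^4/24 + 2*z^3/3


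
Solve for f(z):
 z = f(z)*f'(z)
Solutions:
 f(z) = -sqrt(C1 + z^2)
 f(z) = sqrt(C1 + z^2)


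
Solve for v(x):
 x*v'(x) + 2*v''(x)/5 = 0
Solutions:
 v(x) = C1 + C2*erf(sqrt(5)*x/2)


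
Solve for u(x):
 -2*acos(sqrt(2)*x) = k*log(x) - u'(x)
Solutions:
 u(x) = C1 + k*x*(log(x) - 1) + 2*x*acos(sqrt(2)*x) - sqrt(2)*sqrt(1 - 2*x^2)


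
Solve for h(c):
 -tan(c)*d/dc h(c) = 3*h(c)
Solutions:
 h(c) = C1/sin(c)^3


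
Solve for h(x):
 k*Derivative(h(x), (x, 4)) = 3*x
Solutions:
 h(x) = C1 + C2*x + C3*x^2 + C4*x^3 + x^5/(40*k)


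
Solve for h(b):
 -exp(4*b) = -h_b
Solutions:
 h(b) = C1 + exp(4*b)/4


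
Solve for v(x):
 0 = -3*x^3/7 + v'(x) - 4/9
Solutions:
 v(x) = C1 + 3*x^4/28 + 4*x/9


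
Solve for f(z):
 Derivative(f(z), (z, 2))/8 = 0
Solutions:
 f(z) = C1 + C2*z


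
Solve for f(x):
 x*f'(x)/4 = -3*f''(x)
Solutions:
 f(x) = C1 + C2*erf(sqrt(6)*x/12)


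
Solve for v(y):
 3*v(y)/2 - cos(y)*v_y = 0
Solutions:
 v(y) = C1*(sin(y) + 1)^(3/4)/(sin(y) - 1)^(3/4)


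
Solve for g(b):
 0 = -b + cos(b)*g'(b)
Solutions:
 g(b) = C1 + Integral(b/cos(b), b)


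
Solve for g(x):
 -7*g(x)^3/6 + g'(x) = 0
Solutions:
 g(x) = -sqrt(3)*sqrt(-1/(C1 + 7*x))
 g(x) = sqrt(3)*sqrt(-1/(C1 + 7*x))


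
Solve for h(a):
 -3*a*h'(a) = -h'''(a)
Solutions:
 h(a) = C1 + Integral(C2*airyai(3^(1/3)*a) + C3*airybi(3^(1/3)*a), a)


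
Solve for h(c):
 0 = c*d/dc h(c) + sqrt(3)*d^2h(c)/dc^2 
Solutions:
 h(c) = C1 + C2*erf(sqrt(2)*3^(3/4)*c/6)


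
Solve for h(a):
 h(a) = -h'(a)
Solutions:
 h(a) = C1*exp(-a)


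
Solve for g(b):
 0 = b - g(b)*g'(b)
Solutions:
 g(b) = -sqrt(C1 + b^2)
 g(b) = sqrt(C1 + b^2)


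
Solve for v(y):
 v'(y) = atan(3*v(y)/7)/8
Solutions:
 Integral(1/atan(3*_y/7), (_y, v(y))) = C1 + y/8


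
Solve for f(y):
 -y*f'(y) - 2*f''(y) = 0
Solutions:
 f(y) = C1 + C2*erf(y/2)


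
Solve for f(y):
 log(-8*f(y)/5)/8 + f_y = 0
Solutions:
 8*Integral(1/(log(-_y) - log(5) + 3*log(2)), (_y, f(y))) = C1 - y


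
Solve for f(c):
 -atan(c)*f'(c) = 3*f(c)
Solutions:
 f(c) = C1*exp(-3*Integral(1/atan(c), c))


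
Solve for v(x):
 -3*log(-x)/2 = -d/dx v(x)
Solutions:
 v(x) = C1 + 3*x*log(-x)/2 - 3*x/2


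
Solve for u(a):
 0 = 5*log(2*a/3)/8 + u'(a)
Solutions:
 u(a) = C1 - 5*a*log(a)/8 - 5*a*log(2)/8 + 5*a/8 + 5*a*log(3)/8


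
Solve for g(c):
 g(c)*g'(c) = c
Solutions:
 g(c) = -sqrt(C1 + c^2)
 g(c) = sqrt(C1 + c^2)


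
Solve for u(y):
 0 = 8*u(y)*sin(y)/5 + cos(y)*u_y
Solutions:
 u(y) = C1*cos(y)^(8/5)


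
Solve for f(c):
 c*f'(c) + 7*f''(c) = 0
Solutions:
 f(c) = C1 + C2*erf(sqrt(14)*c/14)


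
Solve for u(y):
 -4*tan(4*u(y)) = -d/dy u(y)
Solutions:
 u(y) = -asin(C1*exp(16*y))/4 + pi/4
 u(y) = asin(C1*exp(16*y))/4


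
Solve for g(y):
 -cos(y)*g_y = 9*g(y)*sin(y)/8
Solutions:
 g(y) = C1*cos(y)^(9/8)


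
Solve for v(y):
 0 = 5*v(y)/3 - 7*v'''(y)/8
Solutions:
 v(y) = C3*exp(2*21^(2/3)*5^(1/3)*y/21) + (C1*sin(3^(1/6)*5^(1/3)*7^(2/3)*y/7) + C2*cos(3^(1/6)*5^(1/3)*7^(2/3)*y/7))*exp(-21^(2/3)*5^(1/3)*y/21)


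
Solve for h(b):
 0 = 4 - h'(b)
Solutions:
 h(b) = C1 + 4*b


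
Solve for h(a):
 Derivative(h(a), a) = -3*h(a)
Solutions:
 h(a) = C1*exp(-3*a)


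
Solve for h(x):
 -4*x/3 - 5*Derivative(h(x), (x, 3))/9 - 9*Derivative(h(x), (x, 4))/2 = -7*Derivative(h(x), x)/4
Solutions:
 h(x) = C1 + C2*exp(-x*(200*2^(2/3)/(729*sqrt(234197481) + 11156261)^(1/3) + 40 + 2^(1/3)*(729*sqrt(234197481) + 11156261)^(1/3))/972)*sin(2^(1/3)*sqrt(3)*x*(-(729*sqrt(234197481) + 11156261)^(1/3) + 200*2^(1/3)/(729*sqrt(234197481) + 11156261)^(1/3))/972) + C3*exp(-x*(200*2^(2/3)/(729*sqrt(234197481) + 11156261)^(1/3) + 40 + 2^(1/3)*(729*sqrt(234197481) + 11156261)^(1/3))/972)*cos(2^(1/3)*sqrt(3)*x*(-(729*sqrt(234197481) + 11156261)^(1/3) + 200*2^(1/3)/(729*sqrt(234197481) + 11156261)^(1/3))/972) + C4*exp(x*(-20 + 200*2^(2/3)/(729*sqrt(234197481) + 11156261)^(1/3) + 2^(1/3)*(729*sqrt(234197481) + 11156261)^(1/3))/486) + 8*x^2/21


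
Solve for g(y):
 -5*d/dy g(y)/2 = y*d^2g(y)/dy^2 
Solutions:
 g(y) = C1 + C2/y^(3/2)


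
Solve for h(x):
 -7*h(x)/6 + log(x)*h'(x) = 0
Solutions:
 h(x) = C1*exp(7*li(x)/6)


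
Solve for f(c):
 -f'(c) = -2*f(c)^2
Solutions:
 f(c) = -1/(C1 + 2*c)


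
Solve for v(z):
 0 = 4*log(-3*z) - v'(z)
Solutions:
 v(z) = C1 + 4*z*log(-z) + 4*z*(-1 + log(3))


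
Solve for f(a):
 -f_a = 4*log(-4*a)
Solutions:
 f(a) = C1 - 4*a*log(-a) + 4*a*(1 - 2*log(2))


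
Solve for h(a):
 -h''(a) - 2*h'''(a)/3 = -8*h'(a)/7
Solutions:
 h(a) = C1 + C2*exp(a*(-21 + sqrt(1785))/28) + C3*exp(-a*(21 + sqrt(1785))/28)


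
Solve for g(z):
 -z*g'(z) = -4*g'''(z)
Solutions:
 g(z) = C1 + Integral(C2*airyai(2^(1/3)*z/2) + C3*airybi(2^(1/3)*z/2), z)


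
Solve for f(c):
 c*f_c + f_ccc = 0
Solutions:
 f(c) = C1 + Integral(C2*airyai(-c) + C3*airybi(-c), c)


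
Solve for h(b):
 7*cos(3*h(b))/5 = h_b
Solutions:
 -7*b/5 - log(sin(3*h(b)) - 1)/6 + log(sin(3*h(b)) + 1)/6 = C1


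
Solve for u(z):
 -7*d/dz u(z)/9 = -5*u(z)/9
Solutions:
 u(z) = C1*exp(5*z/7)


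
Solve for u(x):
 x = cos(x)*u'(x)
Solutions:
 u(x) = C1 + Integral(x/cos(x), x)


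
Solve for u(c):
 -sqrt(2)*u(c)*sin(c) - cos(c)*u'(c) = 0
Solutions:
 u(c) = C1*cos(c)^(sqrt(2))


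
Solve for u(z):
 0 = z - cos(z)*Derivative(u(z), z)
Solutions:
 u(z) = C1 + Integral(z/cos(z), z)


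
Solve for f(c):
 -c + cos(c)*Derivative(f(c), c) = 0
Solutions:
 f(c) = C1 + Integral(c/cos(c), c)


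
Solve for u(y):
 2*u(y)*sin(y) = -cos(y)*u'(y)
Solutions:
 u(y) = C1*cos(y)^2


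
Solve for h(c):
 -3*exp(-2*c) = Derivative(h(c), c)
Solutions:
 h(c) = C1 + 3*exp(-2*c)/2


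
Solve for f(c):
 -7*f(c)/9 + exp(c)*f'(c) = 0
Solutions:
 f(c) = C1*exp(-7*exp(-c)/9)


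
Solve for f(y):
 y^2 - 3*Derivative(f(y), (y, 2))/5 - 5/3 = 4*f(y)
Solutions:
 f(y) = C1*sin(2*sqrt(15)*y/3) + C2*cos(2*sqrt(15)*y/3) + y^2/4 - 59/120


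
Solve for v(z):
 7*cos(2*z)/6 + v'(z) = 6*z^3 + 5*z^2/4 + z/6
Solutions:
 v(z) = C1 + 3*z^4/2 + 5*z^3/12 + z^2/12 - 7*sin(2*z)/12


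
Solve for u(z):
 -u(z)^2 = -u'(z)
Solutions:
 u(z) = -1/(C1 + z)


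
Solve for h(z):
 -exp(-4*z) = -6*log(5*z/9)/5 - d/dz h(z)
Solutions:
 h(z) = C1 - 6*z*log(z)/5 + 6*z*(-log(5) + 1 + 2*log(3))/5 - exp(-4*z)/4


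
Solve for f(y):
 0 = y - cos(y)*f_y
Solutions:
 f(y) = C1 + Integral(y/cos(y), y)


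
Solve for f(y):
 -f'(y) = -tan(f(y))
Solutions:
 f(y) = pi - asin(C1*exp(y))
 f(y) = asin(C1*exp(y))


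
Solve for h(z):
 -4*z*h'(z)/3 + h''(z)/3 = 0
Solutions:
 h(z) = C1 + C2*erfi(sqrt(2)*z)


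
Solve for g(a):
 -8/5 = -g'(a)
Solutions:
 g(a) = C1 + 8*a/5


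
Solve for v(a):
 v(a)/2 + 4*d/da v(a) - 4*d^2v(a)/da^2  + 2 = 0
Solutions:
 v(a) = C1*exp(a*(2 - sqrt(6))/4) + C2*exp(a*(2 + sqrt(6))/4) - 4


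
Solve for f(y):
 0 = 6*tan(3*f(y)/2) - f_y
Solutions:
 f(y) = -2*asin(C1*exp(9*y))/3 + 2*pi/3
 f(y) = 2*asin(C1*exp(9*y))/3


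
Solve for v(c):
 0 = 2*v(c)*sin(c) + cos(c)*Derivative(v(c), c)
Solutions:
 v(c) = C1*cos(c)^2


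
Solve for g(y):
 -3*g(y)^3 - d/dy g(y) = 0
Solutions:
 g(y) = -sqrt(2)*sqrt(-1/(C1 - 3*y))/2
 g(y) = sqrt(2)*sqrt(-1/(C1 - 3*y))/2


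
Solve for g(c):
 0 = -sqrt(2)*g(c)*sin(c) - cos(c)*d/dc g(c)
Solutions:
 g(c) = C1*cos(c)^(sqrt(2))


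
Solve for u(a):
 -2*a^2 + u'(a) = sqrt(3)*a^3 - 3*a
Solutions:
 u(a) = C1 + sqrt(3)*a^4/4 + 2*a^3/3 - 3*a^2/2


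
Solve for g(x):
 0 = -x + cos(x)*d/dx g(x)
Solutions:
 g(x) = C1 + Integral(x/cos(x), x)


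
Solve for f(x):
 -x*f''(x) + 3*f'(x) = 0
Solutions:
 f(x) = C1 + C2*x^4


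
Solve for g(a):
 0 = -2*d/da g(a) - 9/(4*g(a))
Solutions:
 g(a) = -sqrt(C1 - 9*a)/2
 g(a) = sqrt(C1 - 9*a)/2


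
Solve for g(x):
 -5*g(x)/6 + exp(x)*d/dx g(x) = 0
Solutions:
 g(x) = C1*exp(-5*exp(-x)/6)


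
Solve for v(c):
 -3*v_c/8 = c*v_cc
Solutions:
 v(c) = C1 + C2*c^(5/8)


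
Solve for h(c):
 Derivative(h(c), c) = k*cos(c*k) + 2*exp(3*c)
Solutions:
 h(c) = C1 + 2*exp(3*c)/3 + sin(c*k)


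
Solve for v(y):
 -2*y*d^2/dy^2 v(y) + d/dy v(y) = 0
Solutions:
 v(y) = C1 + C2*y^(3/2)


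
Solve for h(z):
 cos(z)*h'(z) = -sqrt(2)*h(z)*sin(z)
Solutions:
 h(z) = C1*cos(z)^(sqrt(2))


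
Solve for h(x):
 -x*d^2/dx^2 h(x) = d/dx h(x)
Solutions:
 h(x) = C1 + C2*log(x)


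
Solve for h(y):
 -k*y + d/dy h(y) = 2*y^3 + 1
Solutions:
 h(y) = C1 + k*y^2/2 + y^4/2 + y


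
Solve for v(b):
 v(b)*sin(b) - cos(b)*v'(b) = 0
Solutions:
 v(b) = C1/cos(b)


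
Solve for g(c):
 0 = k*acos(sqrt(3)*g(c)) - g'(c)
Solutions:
 Integral(1/acos(sqrt(3)*_y), (_y, g(c))) = C1 + c*k


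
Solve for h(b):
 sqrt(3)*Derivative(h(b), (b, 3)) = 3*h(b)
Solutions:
 h(b) = C3*exp(3^(1/6)*b) + (C1*sin(3^(2/3)*b/2) + C2*cos(3^(2/3)*b/2))*exp(-3^(1/6)*b/2)


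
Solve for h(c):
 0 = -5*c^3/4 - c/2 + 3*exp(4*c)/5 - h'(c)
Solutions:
 h(c) = C1 - 5*c^4/16 - c^2/4 + 3*exp(4*c)/20


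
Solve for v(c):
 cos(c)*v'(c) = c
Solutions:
 v(c) = C1 + Integral(c/cos(c), c)


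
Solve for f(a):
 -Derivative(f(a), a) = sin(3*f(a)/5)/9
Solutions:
 a/9 + 5*log(cos(3*f(a)/5) - 1)/6 - 5*log(cos(3*f(a)/5) + 1)/6 = C1


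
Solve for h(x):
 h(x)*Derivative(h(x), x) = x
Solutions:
 h(x) = -sqrt(C1 + x^2)
 h(x) = sqrt(C1 + x^2)


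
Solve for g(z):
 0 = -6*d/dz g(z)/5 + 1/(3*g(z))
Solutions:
 g(z) = -sqrt(C1 + 5*z)/3
 g(z) = sqrt(C1 + 5*z)/3


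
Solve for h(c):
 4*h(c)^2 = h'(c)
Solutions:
 h(c) = -1/(C1 + 4*c)


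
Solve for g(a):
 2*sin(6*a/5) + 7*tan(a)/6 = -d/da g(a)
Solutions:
 g(a) = C1 + 7*log(cos(a))/6 + 5*cos(6*a/5)/3


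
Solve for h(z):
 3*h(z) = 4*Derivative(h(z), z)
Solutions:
 h(z) = C1*exp(3*z/4)


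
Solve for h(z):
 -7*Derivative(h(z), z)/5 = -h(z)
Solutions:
 h(z) = C1*exp(5*z/7)


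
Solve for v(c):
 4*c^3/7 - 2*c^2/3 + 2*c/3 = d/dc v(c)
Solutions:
 v(c) = C1 + c^4/7 - 2*c^3/9 + c^2/3


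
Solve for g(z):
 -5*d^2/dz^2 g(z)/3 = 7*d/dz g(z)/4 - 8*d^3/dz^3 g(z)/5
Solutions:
 g(z) = C1 + C2*exp(z*(25 - sqrt(3145))/48) + C3*exp(z*(25 + sqrt(3145))/48)


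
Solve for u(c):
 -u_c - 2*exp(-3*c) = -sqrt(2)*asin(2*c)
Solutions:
 u(c) = C1 + sqrt(2)*c*asin(2*c) + sqrt(2)*sqrt(1 - 4*c^2)/2 + 2*exp(-3*c)/3


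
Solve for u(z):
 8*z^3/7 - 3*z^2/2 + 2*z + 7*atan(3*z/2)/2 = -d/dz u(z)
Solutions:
 u(z) = C1 - 2*z^4/7 + z^3/2 - z^2 - 7*z*atan(3*z/2)/2 + 7*log(9*z^2 + 4)/6


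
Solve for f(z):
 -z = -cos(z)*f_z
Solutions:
 f(z) = C1 + Integral(z/cos(z), z)


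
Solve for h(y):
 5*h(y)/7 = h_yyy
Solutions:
 h(y) = C3*exp(5^(1/3)*7^(2/3)*y/7) + (C1*sin(sqrt(3)*5^(1/3)*7^(2/3)*y/14) + C2*cos(sqrt(3)*5^(1/3)*7^(2/3)*y/14))*exp(-5^(1/3)*7^(2/3)*y/14)


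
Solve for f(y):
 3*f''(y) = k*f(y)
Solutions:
 f(y) = C1*exp(-sqrt(3)*sqrt(k)*y/3) + C2*exp(sqrt(3)*sqrt(k)*y/3)


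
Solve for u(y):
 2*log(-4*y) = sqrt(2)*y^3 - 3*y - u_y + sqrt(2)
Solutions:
 u(y) = C1 + sqrt(2)*y^4/4 - 3*y^2/2 - 2*y*log(-y) + y*(-4*log(2) + sqrt(2) + 2)


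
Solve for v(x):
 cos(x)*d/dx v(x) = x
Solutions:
 v(x) = C1 + Integral(x/cos(x), x)


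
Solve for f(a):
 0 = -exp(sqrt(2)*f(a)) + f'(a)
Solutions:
 f(a) = sqrt(2)*(2*log(-1/(C1 + a)) - log(2))/4


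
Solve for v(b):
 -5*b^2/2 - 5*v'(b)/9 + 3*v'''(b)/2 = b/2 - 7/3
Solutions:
 v(b) = C1 + C2*exp(-sqrt(30)*b/9) + C3*exp(sqrt(30)*b/9) - 3*b^3/2 - 9*b^2/20 - 201*b/10


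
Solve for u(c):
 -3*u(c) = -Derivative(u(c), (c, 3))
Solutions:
 u(c) = C3*exp(3^(1/3)*c) + (C1*sin(3^(5/6)*c/2) + C2*cos(3^(5/6)*c/2))*exp(-3^(1/3)*c/2)


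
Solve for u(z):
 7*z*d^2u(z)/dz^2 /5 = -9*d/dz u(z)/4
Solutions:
 u(z) = C1 + C2/z^(17/28)


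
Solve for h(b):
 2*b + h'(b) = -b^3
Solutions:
 h(b) = C1 - b^4/4 - b^2


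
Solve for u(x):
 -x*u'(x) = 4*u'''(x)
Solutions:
 u(x) = C1 + Integral(C2*airyai(-2^(1/3)*x/2) + C3*airybi(-2^(1/3)*x/2), x)


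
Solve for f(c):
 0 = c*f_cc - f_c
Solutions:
 f(c) = C1 + C2*c^2


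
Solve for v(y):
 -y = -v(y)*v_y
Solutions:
 v(y) = -sqrt(C1 + y^2)
 v(y) = sqrt(C1 + y^2)


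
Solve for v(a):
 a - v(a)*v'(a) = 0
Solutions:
 v(a) = -sqrt(C1 + a^2)
 v(a) = sqrt(C1 + a^2)


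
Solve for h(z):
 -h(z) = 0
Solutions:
 h(z) = 0


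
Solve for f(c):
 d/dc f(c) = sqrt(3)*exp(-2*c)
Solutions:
 f(c) = C1 - sqrt(3)*exp(-2*c)/2


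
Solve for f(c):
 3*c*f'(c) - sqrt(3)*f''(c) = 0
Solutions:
 f(c) = C1 + C2*erfi(sqrt(2)*3^(1/4)*c/2)


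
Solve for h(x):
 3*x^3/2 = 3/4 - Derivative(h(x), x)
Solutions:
 h(x) = C1 - 3*x^4/8 + 3*x/4


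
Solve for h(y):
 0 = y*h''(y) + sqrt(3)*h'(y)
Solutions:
 h(y) = C1 + C2*y^(1 - sqrt(3))


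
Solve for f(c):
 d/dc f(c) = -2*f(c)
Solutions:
 f(c) = C1*exp(-2*c)


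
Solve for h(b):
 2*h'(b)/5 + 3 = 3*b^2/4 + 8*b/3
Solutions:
 h(b) = C1 + 5*b^3/8 + 10*b^2/3 - 15*b/2


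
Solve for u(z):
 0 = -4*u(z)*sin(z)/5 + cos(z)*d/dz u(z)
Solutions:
 u(z) = C1/cos(z)^(4/5)


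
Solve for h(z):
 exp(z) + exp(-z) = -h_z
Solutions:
 h(z) = C1 - 2*sinh(z)


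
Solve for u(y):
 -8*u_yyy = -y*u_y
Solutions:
 u(y) = C1 + Integral(C2*airyai(y/2) + C3*airybi(y/2), y)


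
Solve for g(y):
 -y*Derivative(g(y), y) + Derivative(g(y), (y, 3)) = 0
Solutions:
 g(y) = C1 + Integral(C2*airyai(y) + C3*airybi(y), y)


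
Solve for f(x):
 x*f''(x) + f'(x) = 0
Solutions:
 f(x) = C1 + C2*log(x)


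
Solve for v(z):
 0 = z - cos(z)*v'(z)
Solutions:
 v(z) = C1 + Integral(z/cos(z), z)


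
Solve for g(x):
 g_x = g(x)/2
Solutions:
 g(x) = C1*exp(x/2)


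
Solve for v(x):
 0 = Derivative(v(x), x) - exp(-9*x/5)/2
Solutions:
 v(x) = C1 - 5*exp(-9*x/5)/18


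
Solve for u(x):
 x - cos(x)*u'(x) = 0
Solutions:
 u(x) = C1 + Integral(x/cos(x), x)


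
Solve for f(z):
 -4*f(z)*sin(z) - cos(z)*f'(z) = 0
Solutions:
 f(z) = C1*cos(z)^4


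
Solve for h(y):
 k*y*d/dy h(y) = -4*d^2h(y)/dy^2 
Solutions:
 h(y) = Piecewise((-sqrt(2)*sqrt(pi)*C1*erf(sqrt(2)*sqrt(k)*y/4)/sqrt(k) - C2, (k > 0) | (k < 0)), (-C1*y - C2, True))


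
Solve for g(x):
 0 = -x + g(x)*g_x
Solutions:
 g(x) = -sqrt(C1 + x^2)
 g(x) = sqrt(C1 + x^2)


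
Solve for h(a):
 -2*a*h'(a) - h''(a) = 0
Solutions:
 h(a) = C1 + C2*erf(a)


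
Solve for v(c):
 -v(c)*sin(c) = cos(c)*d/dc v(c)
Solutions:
 v(c) = C1*cos(c)


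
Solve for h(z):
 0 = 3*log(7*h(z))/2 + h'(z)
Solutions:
 2*Integral(1/(log(_y) + log(7)), (_y, h(z)))/3 = C1 - z


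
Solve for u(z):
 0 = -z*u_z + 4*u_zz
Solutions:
 u(z) = C1 + C2*erfi(sqrt(2)*z/4)


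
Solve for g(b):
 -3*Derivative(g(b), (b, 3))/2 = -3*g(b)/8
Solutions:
 g(b) = C3*exp(2^(1/3)*b/2) + (C1*sin(2^(1/3)*sqrt(3)*b/4) + C2*cos(2^(1/3)*sqrt(3)*b/4))*exp(-2^(1/3)*b/4)


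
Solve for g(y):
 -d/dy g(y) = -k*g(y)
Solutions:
 g(y) = C1*exp(k*y)


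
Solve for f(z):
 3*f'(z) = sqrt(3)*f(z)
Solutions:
 f(z) = C1*exp(sqrt(3)*z/3)


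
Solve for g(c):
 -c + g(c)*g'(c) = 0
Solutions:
 g(c) = -sqrt(C1 + c^2)
 g(c) = sqrt(C1 + c^2)


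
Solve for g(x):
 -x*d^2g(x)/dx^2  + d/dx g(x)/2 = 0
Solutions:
 g(x) = C1 + C2*x^(3/2)


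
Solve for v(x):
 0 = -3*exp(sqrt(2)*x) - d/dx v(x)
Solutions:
 v(x) = C1 - 3*sqrt(2)*exp(sqrt(2)*x)/2


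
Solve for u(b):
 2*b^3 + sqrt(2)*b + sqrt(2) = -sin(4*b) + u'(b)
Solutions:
 u(b) = C1 + b^4/2 + sqrt(2)*b^2/2 + sqrt(2)*b - cos(4*b)/4


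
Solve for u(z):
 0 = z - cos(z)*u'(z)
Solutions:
 u(z) = C1 + Integral(z/cos(z), z)


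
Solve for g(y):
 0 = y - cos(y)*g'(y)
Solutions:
 g(y) = C1 + Integral(y/cos(y), y)


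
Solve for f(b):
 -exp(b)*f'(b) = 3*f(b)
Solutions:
 f(b) = C1*exp(3*exp(-b))


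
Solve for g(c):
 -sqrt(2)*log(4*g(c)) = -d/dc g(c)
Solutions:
 -sqrt(2)*Integral(1/(log(_y) + 2*log(2)), (_y, g(c)))/2 = C1 - c


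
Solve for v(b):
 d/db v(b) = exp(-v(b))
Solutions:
 v(b) = log(C1 + b)


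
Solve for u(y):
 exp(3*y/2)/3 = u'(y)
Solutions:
 u(y) = C1 + 2*exp(3*y/2)/9


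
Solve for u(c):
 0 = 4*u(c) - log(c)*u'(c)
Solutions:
 u(c) = C1*exp(4*li(c))


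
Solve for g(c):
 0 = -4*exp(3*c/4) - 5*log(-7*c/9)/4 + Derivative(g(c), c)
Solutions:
 g(c) = C1 + 5*c*log(-c)/4 + 5*c*(-2*log(3) - 1 + log(7))/4 + 16*exp(3*c/4)/3


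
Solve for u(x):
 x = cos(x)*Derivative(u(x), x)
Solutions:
 u(x) = C1 + Integral(x/cos(x), x)


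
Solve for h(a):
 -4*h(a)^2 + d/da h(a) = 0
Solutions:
 h(a) = -1/(C1 + 4*a)


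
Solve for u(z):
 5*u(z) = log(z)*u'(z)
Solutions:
 u(z) = C1*exp(5*li(z))


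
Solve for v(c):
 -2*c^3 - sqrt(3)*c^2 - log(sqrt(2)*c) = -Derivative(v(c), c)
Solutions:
 v(c) = C1 + c^4/2 + sqrt(3)*c^3/3 + c*log(c) - c + c*log(2)/2


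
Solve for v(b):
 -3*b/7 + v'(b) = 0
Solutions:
 v(b) = C1 + 3*b^2/14


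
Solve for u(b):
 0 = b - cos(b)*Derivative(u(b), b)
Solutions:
 u(b) = C1 + Integral(b/cos(b), b)


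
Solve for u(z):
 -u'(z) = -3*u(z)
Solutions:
 u(z) = C1*exp(3*z)


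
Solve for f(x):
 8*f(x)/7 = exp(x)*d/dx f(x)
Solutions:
 f(x) = C1*exp(-8*exp(-x)/7)


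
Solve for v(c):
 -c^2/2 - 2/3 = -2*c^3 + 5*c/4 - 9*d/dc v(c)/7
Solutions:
 v(c) = C1 - 7*c^4/18 + 7*c^3/54 + 35*c^2/72 + 14*c/27


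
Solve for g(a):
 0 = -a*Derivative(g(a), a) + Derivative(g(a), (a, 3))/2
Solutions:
 g(a) = C1 + Integral(C2*airyai(2^(1/3)*a) + C3*airybi(2^(1/3)*a), a)


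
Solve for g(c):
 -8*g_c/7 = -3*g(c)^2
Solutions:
 g(c) = -8/(C1 + 21*c)


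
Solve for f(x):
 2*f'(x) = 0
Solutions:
 f(x) = C1


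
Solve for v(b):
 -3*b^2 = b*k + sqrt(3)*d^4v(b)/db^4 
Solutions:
 v(b) = C1 + C2*b + C3*b^2 + C4*b^3 - sqrt(3)*b^6/360 - sqrt(3)*b^5*k/360


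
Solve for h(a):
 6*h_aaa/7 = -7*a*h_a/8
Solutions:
 h(a) = C1 + Integral(C2*airyai(-42^(2/3)*a/12) + C3*airybi(-42^(2/3)*a/12), a)


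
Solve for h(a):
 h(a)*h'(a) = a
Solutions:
 h(a) = -sqrt(C1 + a^2)
 h(a) = sqrt(C1 + a^2)


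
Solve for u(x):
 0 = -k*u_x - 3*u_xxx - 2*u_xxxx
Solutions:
 u(x) = C1 + C2*exp(-x*((2*k + sqrt((2*k + 1)^2 - 1) + 1)^(1/3) + 1 + (2*k + sqrt((2*k + 1)^2 - 1) + 1)^(-1/3))/2) + C3*exp(x*((2*k + sqrt((2*k + 1)^2 - 1) + 1)^(1/3)/4 - sqrt(3)*I*(2*k + sqrt((2*k + 1)^2 - 1) + 1)^(1/3)/4 - 1/2 - 1/((-1 + sqrt(3)*I)*(2*k + sqrt((2*k + 1)^2 - 1) + 1)^(1/3)))) + C4*exp(x*((2*k + sqrt((2*k + 1)^2 - 1) + 1)^(1/3)/4 + sqrt(3)*I*(2*k + sqrt((2*k + 1)^2 - 1) + 1)^(1/3)/4 - 1/2 + 1/((1 + sqrt(3)*I)*(2*k + sqrt((2*k + 1)^2 - 1) + 1)^(1/3))))


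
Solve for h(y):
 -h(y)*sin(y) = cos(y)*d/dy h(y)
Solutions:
 h(y) = C1*cos(y)


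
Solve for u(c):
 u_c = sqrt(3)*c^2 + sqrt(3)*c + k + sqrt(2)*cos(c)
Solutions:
 u(c) = C1 + sqrt(3)*c^3/3 + sqrt(3)*c^2/2 + c*k + sqrt(2)*sin(c)


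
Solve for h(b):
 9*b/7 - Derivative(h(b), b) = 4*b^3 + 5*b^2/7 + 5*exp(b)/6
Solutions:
 h(b) = C1 - b^4 - 5*b^3/21 + 9*b^2/14 - 5*exp(b)/6


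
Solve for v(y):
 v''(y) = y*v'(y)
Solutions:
 v(y) = C1 + C2*erfi(sqrt(2)*y/2)


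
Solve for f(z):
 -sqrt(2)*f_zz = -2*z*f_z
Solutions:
 f(z) = C1 + C2*erfi(2^(3/4)*z/2)


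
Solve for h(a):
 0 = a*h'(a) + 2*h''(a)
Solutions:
 h(a) = C1 + C2*erf(a/2)


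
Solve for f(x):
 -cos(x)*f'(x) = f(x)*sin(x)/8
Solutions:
 f(x) = C1*cos(x)^(1/8)


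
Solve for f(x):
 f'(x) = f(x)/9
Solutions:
 f(x) = C1*exp(x/9)


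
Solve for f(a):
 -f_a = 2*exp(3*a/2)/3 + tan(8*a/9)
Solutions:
 f(a) = C1 - 4*exp(3*a/2)/9 + 9*log(cos(8*a/9))/8


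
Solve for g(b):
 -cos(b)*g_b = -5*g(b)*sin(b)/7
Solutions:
 g(b) = C1/cos(b)^(5/7)


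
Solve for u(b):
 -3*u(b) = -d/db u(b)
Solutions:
 u(b) = C1*exp(3*b)


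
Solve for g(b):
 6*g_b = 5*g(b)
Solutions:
 g(b) = C1*exp(5*b/6)


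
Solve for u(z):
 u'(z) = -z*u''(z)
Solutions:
 u(z) = C1 + C2*log(z)


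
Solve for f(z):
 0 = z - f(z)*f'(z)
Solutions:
 f(z) = -sqrt(C1 + z^2)
 f(z) = sqrt(C1 + z^2)


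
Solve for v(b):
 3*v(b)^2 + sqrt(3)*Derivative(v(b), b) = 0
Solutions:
 v(b) = 1/(C1 + sqrt(3)*b)


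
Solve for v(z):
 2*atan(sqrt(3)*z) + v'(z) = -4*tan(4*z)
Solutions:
 v(z) = C1 - 2*z*atan(sqrt(3)*z) + sqrt(3)*log(3*z^2 + 1)/3 + log(cos(4*z))


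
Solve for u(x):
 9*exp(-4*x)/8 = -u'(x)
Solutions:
 u(x) = C1 + 9*exp(-4*x)/32


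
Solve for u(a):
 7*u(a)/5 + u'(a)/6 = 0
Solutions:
 u(a) = C1*exp(-42*a/5)


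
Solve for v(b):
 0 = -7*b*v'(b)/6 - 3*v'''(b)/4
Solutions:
 v(b) = C1 + Integral(C2*airyai(-42^(1/3)*b/3) + C3*airybi(-42^(1/3)*b/3), b)


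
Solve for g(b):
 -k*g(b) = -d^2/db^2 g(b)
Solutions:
 g(b) = C1*exp(-b*sqrt(k)) + C2*exp(b*sqrt(k))


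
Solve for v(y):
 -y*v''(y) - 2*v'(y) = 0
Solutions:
 v(y) = C1 + C2/y


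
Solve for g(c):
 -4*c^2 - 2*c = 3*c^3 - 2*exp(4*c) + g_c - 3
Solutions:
 g(c) = C1 - 3*c^4/4 - 4*c^3/3 - c^2 + 3*c + exp(4*c)/2


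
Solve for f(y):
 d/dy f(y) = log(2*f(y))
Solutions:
 -Integral(1/(log(_y) + log(2)), (_y, f(y))) = C1 - y


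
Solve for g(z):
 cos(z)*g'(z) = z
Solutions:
 g(z) = C1 + Integral(z/cos(z), z)


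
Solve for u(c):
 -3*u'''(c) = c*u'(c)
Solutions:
 u(c) = C1 + Integral(C2*airyai(-3^(2/3)*c/3) + C3*airybi(-3^(2/3)*c/3), c)


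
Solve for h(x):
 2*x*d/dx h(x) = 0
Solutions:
 h(x) = C1


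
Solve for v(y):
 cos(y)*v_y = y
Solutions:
 v(y) = C1 + Integral(y/cos(y), y)


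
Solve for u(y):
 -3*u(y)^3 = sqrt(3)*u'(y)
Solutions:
 u(y) = -sqrt(2)*sqrt(-1/(C1 - sqrt(3)*y))/2
 u(y) = sqrt(2)*sqrt(-1/(C1 - sqrt(3)*y))/2


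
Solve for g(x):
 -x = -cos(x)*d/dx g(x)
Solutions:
 g(x) = C1 + Integral(x/cos(x), x)


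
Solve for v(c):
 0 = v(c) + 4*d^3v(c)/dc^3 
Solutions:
 v(c) = C3*exp(-2^(1/3)*c/2) + (C1*sin(2^(1/3)*sqrt(3)*c/4) + C2*cos(2^(1/3)*sqrt(3)*c/4))*exp(2^(1/3)*c/4)


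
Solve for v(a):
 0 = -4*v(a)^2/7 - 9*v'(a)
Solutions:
 v(a) = 63/(C1 + 4*a)


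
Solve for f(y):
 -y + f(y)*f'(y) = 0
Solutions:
 f(y) = -sqrt(C1 + y^2)
 f(y) = sqrt(C1 + y^2)


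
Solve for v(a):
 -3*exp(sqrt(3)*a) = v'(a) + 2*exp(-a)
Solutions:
 v(a) = C1 - sqrt(3)*exp(sqrt(3)*a) + 2*exp(-a)


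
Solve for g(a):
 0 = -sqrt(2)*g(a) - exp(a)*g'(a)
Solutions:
 g(a) = C1*exp(sqrt(2)*exp(-a))


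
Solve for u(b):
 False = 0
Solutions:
 u(b) = C1 - 3*b*asin(b/3)/5 + zoo*b - 3*sqrt(9 - b^2)/5


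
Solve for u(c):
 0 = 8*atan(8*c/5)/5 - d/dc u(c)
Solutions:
 u(c) = C1 + 8*c*atan(8*c/5)/5 - log(64*c^2 + 25)/2


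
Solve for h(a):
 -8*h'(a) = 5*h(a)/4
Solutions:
 h(a) = C1*exp(-5*a/32)


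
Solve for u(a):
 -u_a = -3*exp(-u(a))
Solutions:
 u(a) = log(C1 + 3*a)


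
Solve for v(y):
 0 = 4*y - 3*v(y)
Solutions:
 v(y) = 4*y/3


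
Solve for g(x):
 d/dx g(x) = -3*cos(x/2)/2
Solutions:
 g(x) = C1 - 3*sin(x/2)


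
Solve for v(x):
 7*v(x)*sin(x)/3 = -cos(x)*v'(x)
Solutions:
 v(x) = C1*cos(x)^(7/3)


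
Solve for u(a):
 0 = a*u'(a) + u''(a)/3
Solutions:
 u(a) = C1 + C2*erf(sqrt(6)*a/2)


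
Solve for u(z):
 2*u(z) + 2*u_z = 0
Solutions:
 u(z) = C1*exp(-z)


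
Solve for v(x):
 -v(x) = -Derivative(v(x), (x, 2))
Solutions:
 v(x) = C1*exp(-x) + C2*exp(x)


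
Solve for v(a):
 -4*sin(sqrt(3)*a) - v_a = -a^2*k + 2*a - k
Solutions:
 v(a) = C1 + a^3*k/3 - a^2 + a*k + 4*sqrt(3)*cos(sqrt(3)*a)/3


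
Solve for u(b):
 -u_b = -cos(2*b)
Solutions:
 u(b) = C1 + sin(2*b)/2


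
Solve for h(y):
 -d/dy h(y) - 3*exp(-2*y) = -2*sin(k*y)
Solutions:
 h(y) = C1 + 3*exp(-2*y)/2 - 2*cos(k*y)/k


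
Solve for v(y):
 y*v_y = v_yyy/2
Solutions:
 v(y) = C1 + Integral(C2*airyai(2^(1/3)*y) + C3*airybi(2^(1/3)*y), y)


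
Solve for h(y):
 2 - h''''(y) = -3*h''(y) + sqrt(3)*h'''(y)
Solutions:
 h(y) = C1 + C2*y + C3*exp(y*(-sqrt(3) + sqrt(15))/2) + C4*exp(-y*(sqrt(3) + sqrt(15))/2) - y^2/3


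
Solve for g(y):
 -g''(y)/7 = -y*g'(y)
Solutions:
 g(y) = C1 + C2*erfi(sqrt(14)*y/2)


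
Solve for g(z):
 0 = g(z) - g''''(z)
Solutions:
 g(z) = C1*exp(-z) + C2*exp(z) + C3*sin(z) + C4*cos(z)


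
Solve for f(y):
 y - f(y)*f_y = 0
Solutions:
 f(y) = -sqrt(C1 + y^2)
 f(y) = sqrt(C1 + y^2)


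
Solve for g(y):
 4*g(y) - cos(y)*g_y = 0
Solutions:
 g(y) = C1*(sin(y)^2 + 2*sin(y) + 1)/(sin(y)^2 - 2*sin(y) + 1)


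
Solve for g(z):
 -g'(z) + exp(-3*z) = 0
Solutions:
 g(z) = C1 - exp(-3*z)/3


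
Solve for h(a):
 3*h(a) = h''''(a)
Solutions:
 h(a) = C1*exp(-3^(1/4)*a) + C2*exp(3^(1/4)*a) + C3*sin(3^(1/4)*a) + C4*cos(3^(1/4)*a)


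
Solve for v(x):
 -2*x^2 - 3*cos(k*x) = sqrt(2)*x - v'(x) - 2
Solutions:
 v(x) = C1 + 2*x^3/3 + sqrt(2)*x^2/2 - 2*x + 3*sin(k*x)/k


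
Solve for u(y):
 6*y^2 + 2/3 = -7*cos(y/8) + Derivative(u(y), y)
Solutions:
 u(y) = C1 + 2*y^3 + 2*y/3 + 56*sin(y/8)


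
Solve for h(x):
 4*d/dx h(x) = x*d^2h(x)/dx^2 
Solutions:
 h(x) = C1 + C2*x^5


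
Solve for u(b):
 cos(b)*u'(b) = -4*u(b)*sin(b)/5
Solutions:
 u(b) = C1*cos(b)^(4/5)


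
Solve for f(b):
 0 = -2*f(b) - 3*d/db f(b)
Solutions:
 f(b) = C1*exp(-2*b/3)


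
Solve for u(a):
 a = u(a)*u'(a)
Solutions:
 u(a) = -sqrt(C1 + a^2)
 u(a) = sqrt(C1 + a^2)


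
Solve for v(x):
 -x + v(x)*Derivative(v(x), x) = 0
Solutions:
 v(x) = -sqrt(C1 + x^2)
 v(x) = sqrt(C1 + x^2)


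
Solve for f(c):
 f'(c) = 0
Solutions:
 f(c) = C1


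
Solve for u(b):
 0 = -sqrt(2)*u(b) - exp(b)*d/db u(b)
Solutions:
 u(b) = C1*exp(sqrt(2)*exp(-b))


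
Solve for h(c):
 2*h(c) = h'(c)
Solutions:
 h(c) = C1*exp(2*c)


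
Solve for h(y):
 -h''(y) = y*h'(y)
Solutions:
 h(y) = C1 + C2*erf(sqrt(2)*y/2)


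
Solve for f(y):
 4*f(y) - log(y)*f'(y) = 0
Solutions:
 f(y) = C1*exp(4*li(y))


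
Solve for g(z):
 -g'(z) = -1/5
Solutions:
 g(z) = C1 + z/5


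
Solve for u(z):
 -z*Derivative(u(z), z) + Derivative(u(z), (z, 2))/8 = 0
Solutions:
 u(z) = C1 + C2*erfi(2*z)


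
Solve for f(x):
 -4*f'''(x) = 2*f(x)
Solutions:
 f(x) = C3*exp(-2^(2/3)*x/2) + (C1*sin(2^(2/3)*sqrt(3)*x/4) + C2*cos(2^(2/3)*sqrt(3)*x/4))*exp(2^(2/3)*x/4)


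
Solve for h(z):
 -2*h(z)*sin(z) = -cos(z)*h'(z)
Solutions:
 h(z) = C1/cos(z)^2


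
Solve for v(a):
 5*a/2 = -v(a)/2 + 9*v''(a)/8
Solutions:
 v(a) = C1*exp(-2*a/3) + C2*exp(2*a/3) - 5*a


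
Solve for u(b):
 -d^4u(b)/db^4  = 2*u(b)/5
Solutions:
 u(b) = (C1*sin(10^(3/4)*b/10) + C2*cos(10^(3/4)*b/10))*exp(-10^(3/4)*b/10) + (C3*sin(10^(3/4)*b/10) + C4*cos(10^(3/4)*b/10))*exp(10^(3/4)*b/10)


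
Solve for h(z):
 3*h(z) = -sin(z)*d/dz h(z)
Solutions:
 h(z) = C1*(cos(z) + 1)^(3/2)/(cos(z) - 1)^(3/2)


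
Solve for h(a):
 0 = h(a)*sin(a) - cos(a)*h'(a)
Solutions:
 h(a) = C1/cos(a)


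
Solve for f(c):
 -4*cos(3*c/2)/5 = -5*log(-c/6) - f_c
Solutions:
 f(c) = C1 - 5*c*log(-c) + 5*c + 5*c*log(6) + 8*sin(3*c/2)/15


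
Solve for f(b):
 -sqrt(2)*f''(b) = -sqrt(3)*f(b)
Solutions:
 f(b) = C1*exp(-2^(3/4)*3^(1/4)*b/2) + C2*exp(2^(3/4)*3^(1/4)*b/2)


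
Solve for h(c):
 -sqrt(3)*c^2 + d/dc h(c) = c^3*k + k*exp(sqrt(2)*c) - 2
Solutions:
 h(c) = C1 + c^4*k/4 + sqrt(3)*c^3/3 - 2*c + sqrt(2)*k*exp(sqrt(2)*c)/2


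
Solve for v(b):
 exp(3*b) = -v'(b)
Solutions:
 v(b) = C1 - exp(3*b)/3


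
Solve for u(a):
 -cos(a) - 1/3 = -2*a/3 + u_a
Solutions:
 u(a) = C1 + a^2/3 - a/3 - sin(a)


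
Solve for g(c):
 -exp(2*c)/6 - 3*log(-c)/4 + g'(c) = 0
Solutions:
 g(c) = C1 + 3*c*log(-c)/4 - 3*c/4 + exp(2*c)/12


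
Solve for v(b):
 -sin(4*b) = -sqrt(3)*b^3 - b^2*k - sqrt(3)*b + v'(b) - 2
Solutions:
 v(b) = C1 + sqrt(3)*b^4/4 + b^3*k/3 + sqrt(3)*b^2/2 + 2*b + cos(4*b)/4


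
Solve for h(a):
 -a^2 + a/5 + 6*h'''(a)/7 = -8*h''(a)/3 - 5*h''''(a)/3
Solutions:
 h(a) = C1 + C2*a + a^4/32 - 59*a^3/1120 - 5757*a^2/31360 + (C3*sin(sqrt(1879)*a/35) + C4*cos(sqrt(1879)*a/35))*exp(-9*a/35)


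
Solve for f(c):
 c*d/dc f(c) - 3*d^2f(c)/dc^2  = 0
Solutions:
 f(c) = C1 + C2*erfi(sqrt(6)*c/6)


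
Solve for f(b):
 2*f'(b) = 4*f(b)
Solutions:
 f(b) = C1*exp(2*b)


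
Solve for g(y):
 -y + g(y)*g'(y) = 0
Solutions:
 g(y) = -sqrt(C1 + y^2)
 g(y) = sqrt(C1 + y^2)


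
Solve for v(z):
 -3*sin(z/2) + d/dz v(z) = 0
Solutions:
 v(z) = C1 - 6*cos(z/2)


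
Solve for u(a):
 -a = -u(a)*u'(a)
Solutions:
 u(a) = -sqrt(C1 + a^2)
 u(a) = sqrt(C1 + a^2)


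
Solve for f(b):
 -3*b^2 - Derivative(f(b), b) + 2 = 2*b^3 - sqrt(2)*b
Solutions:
 f(b) = C1 - b^4/2 - b^3 + sqrt(2)*b^2/2 + 2*b


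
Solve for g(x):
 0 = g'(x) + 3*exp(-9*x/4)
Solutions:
 g(x) = C1 + 4*exp(-9*x/4)/3


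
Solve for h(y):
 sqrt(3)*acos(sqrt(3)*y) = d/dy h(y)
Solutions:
 h(y) = C1 + sqrt(3)*(y*acos(sqrt(3)*y) - sqrt(3)*sqrt(1 - 3*y^2)/3)


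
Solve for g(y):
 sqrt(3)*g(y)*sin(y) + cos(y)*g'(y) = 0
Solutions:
 g(y) = C1*cos(y)^(sqrt(3))


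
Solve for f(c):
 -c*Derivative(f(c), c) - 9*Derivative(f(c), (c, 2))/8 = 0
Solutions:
 f(c) = C1 + C2*erf(2*c/3)


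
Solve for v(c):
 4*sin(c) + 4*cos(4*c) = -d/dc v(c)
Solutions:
 v(c) = C1 - sin(4*c) + 4*cos(c)


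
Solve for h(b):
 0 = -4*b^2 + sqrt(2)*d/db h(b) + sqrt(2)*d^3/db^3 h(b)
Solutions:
 h(b) = C1 + C2*sin(b) + C3*cos(b) + 2*sqrt(2)*b^3/3 - 4*sqrt(2)*b


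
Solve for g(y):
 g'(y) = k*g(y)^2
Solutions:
 g(y) = -1/(C1 + k*y)


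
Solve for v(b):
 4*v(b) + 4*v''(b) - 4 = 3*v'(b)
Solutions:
 v(b) = (C1*sin(sqrt(55)*b/8) + C2*cos(sqrt(55)*b/8))*exp(3*b/8) + 1


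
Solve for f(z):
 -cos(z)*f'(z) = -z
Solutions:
 f(z) = C1 + Integral(z/cos(z), z)


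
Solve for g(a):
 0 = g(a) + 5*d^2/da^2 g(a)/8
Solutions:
 g(a) = C1*sin(2*sqrt(10)*a/5) + C2*cos(2*sqrt(10)*a/5)


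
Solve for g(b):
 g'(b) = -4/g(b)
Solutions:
 g(b) = -sqrt(C1 - 8*b)
 g(b) = sqrt(C1 - 8*b)


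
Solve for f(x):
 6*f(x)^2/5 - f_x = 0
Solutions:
 f(x) = -5/(C1 + 6*x)


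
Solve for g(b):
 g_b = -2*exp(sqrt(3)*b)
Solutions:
 g(b) = C1 - 2*sqrt(3)*exp(sqrt(3)*b)/3


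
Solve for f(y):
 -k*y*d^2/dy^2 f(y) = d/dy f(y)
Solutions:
 f(y) = C1 + y^(((re(k) - 1)*re(k) + im(k)^2)/(re(k)^2 + im(k)^2))*(C2*sin(log(y)*Abs(im(k))/(re(k)^2 + im(k)^2)) + C3*cos(log(y)*im(k)/(re(k)^2 + im(k)^2)))


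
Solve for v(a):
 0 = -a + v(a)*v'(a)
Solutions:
 v(a) = -sqrt(C1 + a^2)
 v(a) = sqrt(C1 + a^2)


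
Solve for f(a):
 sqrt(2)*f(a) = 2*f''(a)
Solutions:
 f(a) = C1*exp(-2^(3/4)*a/2) + C2*exp(2^(3/4)*a/2)


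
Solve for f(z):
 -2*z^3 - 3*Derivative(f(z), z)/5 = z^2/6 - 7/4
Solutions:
 f(z) = C1 - 5*z^4/6 - 5*z^3/54 + 35*z/12


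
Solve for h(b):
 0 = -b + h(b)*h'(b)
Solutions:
 h(b) = -sqrt(C1 + b^2)
 h(b) = sqrt(C1 + b^2)


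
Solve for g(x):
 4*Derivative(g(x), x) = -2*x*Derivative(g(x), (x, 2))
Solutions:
 g(x) = C1 + C2/x


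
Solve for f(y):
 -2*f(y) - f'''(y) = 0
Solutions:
 f(y) = C3*exp(-2^(1/3)*y) + (C1*sin(2^(1/3)*sqrt(3)*y/2) + C2*cos(2^(1/3)*sqrt(3)*y/2))*exp(2^(1/3)*y/2)


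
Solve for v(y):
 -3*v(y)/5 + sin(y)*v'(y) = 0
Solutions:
 v(y) = C1*(cos(y) - 1)^(3/10)/(cos(y) + 1)^(3/10)


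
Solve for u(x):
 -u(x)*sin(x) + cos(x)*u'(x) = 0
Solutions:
 u(x) = C1/cos(x)


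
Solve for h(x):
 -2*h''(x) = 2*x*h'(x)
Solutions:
 h(x) = C1 + C2*erf(sqrt(2)*x/2)


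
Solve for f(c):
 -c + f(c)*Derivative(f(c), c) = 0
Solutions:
 f(c) = -sqrt(C1 + c^2)
 f(c) = sqrt(C1 + c^2)


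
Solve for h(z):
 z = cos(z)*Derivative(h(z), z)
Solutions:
 h(z) = C1 + Integral(z/cos(z), z)


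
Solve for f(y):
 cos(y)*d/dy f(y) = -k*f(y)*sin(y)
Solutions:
 f(y) = C1*exp(k*log(cos(y)))


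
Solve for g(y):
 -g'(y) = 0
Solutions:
 g(y) = C1


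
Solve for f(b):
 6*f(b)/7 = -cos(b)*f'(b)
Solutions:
 f(b) = C1*(sin(b) - 1)^(3/7)/(sin(b) + 1)^(3/7)


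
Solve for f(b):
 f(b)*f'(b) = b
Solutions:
 f(b) = -sqrt(C1 + b^2)
 f(b) = sqrt(C1 + b^2)


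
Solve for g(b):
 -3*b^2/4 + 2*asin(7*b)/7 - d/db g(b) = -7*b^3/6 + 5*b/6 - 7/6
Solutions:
 g(b) = C1 + 7*b^4/24 - b^3/4 - 5*b^2/12 + 2*b*asin(7*b)/7 + 7*b/6 + 2*sqrt(1 - 49*b^2)/49


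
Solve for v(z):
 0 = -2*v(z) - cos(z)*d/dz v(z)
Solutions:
 v(z) = C1*(sin(z) - 1)/(sin(z) + 1)


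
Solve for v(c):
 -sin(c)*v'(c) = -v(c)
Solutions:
 v(c) = C1*sqrt(cos(c) - 1)/sqrt(cos(c) + 1)


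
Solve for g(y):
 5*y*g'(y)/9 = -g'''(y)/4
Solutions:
 g(y) = C1 + Integral(C2*airyai(-60^(1/3)*y/3) + C3*airybi(-60^(1/3)*y/3), y)


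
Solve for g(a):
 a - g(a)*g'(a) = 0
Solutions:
 g(a) = -sqrt(C1 + a^2)
 g(a) = sqrt(C1 + a^2)


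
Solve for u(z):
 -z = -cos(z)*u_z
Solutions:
 u(z) = C1 + Integral(z/cos(z), z)


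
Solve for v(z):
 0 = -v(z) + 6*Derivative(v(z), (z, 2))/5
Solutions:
 v(z) = C1*exp(-sqrt(30)*z/6) + C2*exp(sqrt(30)*z/6)


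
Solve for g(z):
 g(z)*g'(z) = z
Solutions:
 g(z) = -sqrt(C1 + z^2)
 g(z) = sqrt(C1 + z^2)


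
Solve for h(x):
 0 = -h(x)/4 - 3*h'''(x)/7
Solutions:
 h(x) = C3*exp(x*(-126^(1/3) + 3*14^(1/3)*3^(2/3))/24)*sin(14^(1/3)*3^(1/6)*x/4) + C4*exp(x*(-126^(1/3) + 3*14^(1/3)*3^(2/3))/24)*cos(14^(1/3)*3^(1/6)*x/4) + C5*exp(-x*(126^(1/3) + 3*14^(1/3)*3^(2/3))/24) + (C1*sin(14^(1/3)*3^(1/6)*x/4) + C2*cos(14^(1/3)*3^(1/6)*x/4))*exp(126^(1/3)*x/12)


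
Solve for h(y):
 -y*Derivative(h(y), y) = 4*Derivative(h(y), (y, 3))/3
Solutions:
 h(y) = C1 + Integral(C2*airyai(-6^(1/3)*y/2) + C3*airybi(-6^(1/3)*y/2), y)


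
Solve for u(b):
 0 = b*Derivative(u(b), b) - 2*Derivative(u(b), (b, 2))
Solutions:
 u(b) = C1 + C2*erfi(b/2)


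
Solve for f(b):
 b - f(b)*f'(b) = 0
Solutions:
 f(b) = -sqrt(C1 + b^2)
 f(b) = sqrt(C1 + b^2)


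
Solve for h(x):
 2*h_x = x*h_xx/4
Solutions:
 h(x) = C1 + C2*x^9


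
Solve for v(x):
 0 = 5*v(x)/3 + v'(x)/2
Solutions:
 v(x) = C1*exp(-10*x/3)


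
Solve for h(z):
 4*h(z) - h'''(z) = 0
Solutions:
 h(z) = C3*exp(2^(2/3)*z) + (C1*sin(2^(2/3)*sqrt(3)*z/2) + C2*cos(2^(2/3)*sqrt(3)*z/2))*exp(-2^(2/3)*z/2)


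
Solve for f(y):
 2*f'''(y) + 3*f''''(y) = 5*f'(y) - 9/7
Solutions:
 f(y) = C1 + C4*exp(y) + 9*y/35 + (C2*sin(sqrt(35)*y/6) + C3*cos(sqrt(35)*y/6))*exp(-5*y/6)


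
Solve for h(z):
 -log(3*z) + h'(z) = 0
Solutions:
 h(z) = C1 + z*log(z) - z + z*log(3)


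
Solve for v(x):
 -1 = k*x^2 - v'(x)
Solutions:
 v(x) = C1 + k*x^3/3 + x


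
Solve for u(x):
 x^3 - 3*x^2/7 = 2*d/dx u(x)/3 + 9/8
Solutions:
 u(x) = C1 + 3*x^4/8 - 3*x^3/14 - 27*x/16


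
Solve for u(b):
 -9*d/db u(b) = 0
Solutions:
 u(b) = C1


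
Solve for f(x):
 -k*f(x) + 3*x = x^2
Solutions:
 f(x) = x*(3 - x)/k


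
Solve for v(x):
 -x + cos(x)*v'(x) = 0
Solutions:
 v(x) = C1 + Integral(x/cos(x), x)


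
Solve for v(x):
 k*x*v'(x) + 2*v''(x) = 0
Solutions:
 v(x) = Piecewise((-sqrt(pi)*C1*erf(sqrt(k)*x/2)/sqrt(k) - C2, (k > 0) | (k < 0)), (-C1*x - C2, True))
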